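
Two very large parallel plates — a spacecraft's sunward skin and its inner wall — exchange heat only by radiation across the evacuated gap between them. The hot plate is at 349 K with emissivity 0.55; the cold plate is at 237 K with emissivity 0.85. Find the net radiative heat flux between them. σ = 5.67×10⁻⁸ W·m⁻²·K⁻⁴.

For two infinite grey parallel plates, q = σ(T₁⁴ − T₂⁴)/(1/ε₁ + 1/ε₂ − 1).
T₁⁴ − T₂⁴ = 1.484×10¹⁰ − 3.155×10⁹ = 1.168×10¹⁰ K⁴.
1/ε₁ + 1/ε₂ − 1 = 1.818 + 1.176 − 1 = 1.995.
q = 5.67×10⁻⁸ × 1.168×10¹⁰ / 1.995.

q ≈ 332 W/m²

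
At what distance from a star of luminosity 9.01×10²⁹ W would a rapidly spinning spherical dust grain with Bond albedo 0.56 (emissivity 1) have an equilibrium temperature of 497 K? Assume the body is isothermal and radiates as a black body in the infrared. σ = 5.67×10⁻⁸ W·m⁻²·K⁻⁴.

d ≈ 1.51×10¹² m

For an isothermal black-emitting sphere, (1−a)S·πr² = σ·4πr²·T⁴ ⇒ S = 4σT⁴/(1−a).
S = 4·5.67×10⁻⁸·(497)⁴/0.440 = 31450 W/m².
Flux falls as S = L/(4πd²), so d = √(L/(4πS)) = √(9.01×10²⁹/(4π·31450)).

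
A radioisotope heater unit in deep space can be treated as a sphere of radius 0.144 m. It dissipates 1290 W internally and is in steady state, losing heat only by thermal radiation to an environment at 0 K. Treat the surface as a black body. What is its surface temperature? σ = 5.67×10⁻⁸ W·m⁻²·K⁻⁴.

T ≈ 544 K

Steady state: internal power = radiated power, P = εσA T⁴.
Radiating area A = 4πr² = 0.2606 m².
T⁴ = P/(εσA) = 1290/(1.0·5.67×10⁻⁸·0.2606) = 8.731×10¹⁰ K⁴.
T = (8.731×10¹⁰)^(1/4).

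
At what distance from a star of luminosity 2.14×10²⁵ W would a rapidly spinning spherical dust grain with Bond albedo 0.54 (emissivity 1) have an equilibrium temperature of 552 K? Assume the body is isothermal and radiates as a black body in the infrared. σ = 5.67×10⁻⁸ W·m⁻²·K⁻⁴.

For an isothermal black-emitting sphere, (1−a)S·πr² = σ·4πr²·T⁴ ⇒ S = 4σT⁴/(1−a).
S = 4·5.67×10⁻⁸·(552)⁴/0.460 = 45780 W/m².
Flux falls as S = L/(4πd²), so d = √(L/(4πS)) = √(2.14×10²⁵/(4π·45780)).

d ≈ 6.10×10⁹ m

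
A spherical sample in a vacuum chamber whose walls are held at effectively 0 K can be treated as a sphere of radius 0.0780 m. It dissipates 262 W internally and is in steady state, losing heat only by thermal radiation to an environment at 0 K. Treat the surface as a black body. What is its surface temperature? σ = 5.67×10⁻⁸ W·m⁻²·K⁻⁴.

Steady state: internal power = radiated power, P = εσA T⁴.
Radiating area A = 4πr² = 0.07645 m².
T⁴ = P/(εσA) = 262/(1.0·5.67×10⁻⁸·0.07645) = 6.044×10¹⁰ K⁴.
T = (6.044×10¹⁰)^(1/4).

T ≈ 496 K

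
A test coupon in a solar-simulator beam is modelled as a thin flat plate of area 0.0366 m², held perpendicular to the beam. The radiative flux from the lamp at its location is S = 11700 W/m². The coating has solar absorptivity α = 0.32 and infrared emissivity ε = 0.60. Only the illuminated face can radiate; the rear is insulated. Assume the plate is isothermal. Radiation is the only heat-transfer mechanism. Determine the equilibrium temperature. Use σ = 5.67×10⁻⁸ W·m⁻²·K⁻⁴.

At equilibrium, absorbed power = emitted power.
Absorbing cross-section = A = 0.03660 m²; emitting surface = A = 0.03660 m² (ratio 1).
αS·A_cross = εσ·A_surf·T⁴  ⇒  T⁴ = αS/(ε·1σ).
T⁴ = 0.320·11700/(0.60·1·5.67×10⁻⁸) = 1.101×10¹¹ K⁴.
T = (1.101×10¹¹)^(1/4).

T ≈ 576 K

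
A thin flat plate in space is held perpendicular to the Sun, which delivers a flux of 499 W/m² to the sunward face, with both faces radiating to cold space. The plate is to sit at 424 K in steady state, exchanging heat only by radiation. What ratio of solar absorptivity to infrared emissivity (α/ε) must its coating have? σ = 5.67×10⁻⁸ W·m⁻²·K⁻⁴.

Balance: αS·A = εσ·2A·T⁴ ⇒ α/ε = 2σT⁴/S.
α/ε = 2·5.67×10⁻⁸·(424)⁴/499 = 2·5.67×10⁻⁸·3.232×10¹⁰/499.

α/ε ≈ 7.34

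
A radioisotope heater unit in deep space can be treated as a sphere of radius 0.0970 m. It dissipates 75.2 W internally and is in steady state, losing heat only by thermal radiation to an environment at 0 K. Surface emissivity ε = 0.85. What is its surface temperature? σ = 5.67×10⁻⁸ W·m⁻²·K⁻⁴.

T ≈ 339 K

Steady state: internal power = radiated power, P = εσA T⁴.
Radiating area A = 4πr² = 0.1182 m².
T⁴ = P/(εσA) = 75.2/(0.85·5.67×10⁻⁸·0.1182) = 1.320×10¹⁰ K⁴.
T = (1.320×10¹⁰)^(1/4).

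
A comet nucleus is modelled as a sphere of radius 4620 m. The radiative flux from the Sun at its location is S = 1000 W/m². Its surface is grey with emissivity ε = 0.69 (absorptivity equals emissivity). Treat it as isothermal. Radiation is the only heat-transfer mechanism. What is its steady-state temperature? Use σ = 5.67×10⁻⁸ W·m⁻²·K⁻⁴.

T ≈ 258 K

At equilibrium, absorbed power = emitted power.
Absorbing cross-section = πr² = 6.706×10⁷ m²; emitting surface = 4πr² = 2.682×10⁸ m² (ratio 4).
εS·A_cross = εσ·A_surf·T⁴  ⇒  T⁴ = S/(4σ)   (ε cancels).
T⁴ = 1000/(4·5.67×10⁻⁸) = 4.409×10⁹ K⁴.
T = (4.409×10⁹)^(1/4).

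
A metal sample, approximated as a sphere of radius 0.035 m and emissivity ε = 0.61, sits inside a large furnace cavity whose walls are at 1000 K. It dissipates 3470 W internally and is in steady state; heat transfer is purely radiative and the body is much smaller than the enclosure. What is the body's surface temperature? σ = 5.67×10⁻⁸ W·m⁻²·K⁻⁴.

T ≈ 1660 K

For a small grey body in a large enclosure, net radiated power = εσA(T⁴ − T_w⁴).
Steady state: P = εσA(T⁴ − T_w⁴) with A = 4πr² = 0.01539 m².
T⁴ = P/(εσA) + T_w⁴ = 3470/(0.61·5.67×10⁻⁸·0.01539) + (1000)⁴
    = 6.517×10¹² + 1.000×10¹² = 7.517×10¹² K⁴.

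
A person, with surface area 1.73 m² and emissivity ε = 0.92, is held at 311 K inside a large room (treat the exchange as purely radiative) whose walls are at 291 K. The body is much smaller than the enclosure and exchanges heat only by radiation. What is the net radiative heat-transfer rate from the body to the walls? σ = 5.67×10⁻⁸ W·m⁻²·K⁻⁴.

For a small grey body in a large enclosure: P_net = εσA(T_body⁴ − T_wall⁴).
A = 1.73 m²; T_body⁴ − T_wall⁴ = 9.355×10⁹ − 7.171×10⁹ = 2.184×10⁹ K⁴.
|P_net| = 0.92·5.67×10⁻⁸·1.730·2.184×10⁹.

P_net ≈ 197 W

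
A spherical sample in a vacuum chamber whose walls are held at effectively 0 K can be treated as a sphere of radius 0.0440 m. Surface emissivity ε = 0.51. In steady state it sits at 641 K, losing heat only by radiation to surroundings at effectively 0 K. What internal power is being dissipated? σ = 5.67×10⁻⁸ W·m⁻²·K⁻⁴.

P ≈ 119 W

Steady state: P = εσA T⁴.
A = 4πr² = 0.02433 m²; T⁴ = (641)⁴ = 1.688×10¹¹ K⁴.
P = 0.51 × 5.67×10⁻⁸ × 0.02433 × 1.688×10¹¹.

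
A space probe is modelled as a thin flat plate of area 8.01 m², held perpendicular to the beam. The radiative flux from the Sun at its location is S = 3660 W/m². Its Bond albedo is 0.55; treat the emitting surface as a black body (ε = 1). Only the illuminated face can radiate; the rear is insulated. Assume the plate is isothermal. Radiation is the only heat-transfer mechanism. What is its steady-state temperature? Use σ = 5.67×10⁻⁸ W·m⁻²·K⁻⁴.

T ≈ 413 K

At equilibrium, absorbed power = emitted power.
Absorbing cross-section = A = 8.010 m²; emitting surface = A = 8.010 m² (ratio 1).
(1−a)S·A_cross = εσ·A_surf·T⁴  ⇒  T⁴ = (1−a)S/(1σ).
T⁴ = 0.450·3660/(1·5.67×10⁻⁸) = 2.905×10¹⁰ K⁴.
T = (2.905×10¹⁰)^(1/4).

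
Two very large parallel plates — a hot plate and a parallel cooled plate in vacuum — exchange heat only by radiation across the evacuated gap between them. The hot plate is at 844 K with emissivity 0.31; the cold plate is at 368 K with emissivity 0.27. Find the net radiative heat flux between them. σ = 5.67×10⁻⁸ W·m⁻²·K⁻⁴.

For two infinite grey parallel plates, q = σ(T₁⁴ − T₂⁴)/(1/ε₁ + 1/ε₂ − 1).
T₁⁴ − T₂⁴ = 5.074×10¹¹ − 1.834×10¹⁰ = 4.891×10¹¹ K⁴.
1/ε₁ + 1/ε₂ − 1 = 3.226 + 3.704 − 1 = 5.930.
q = 5.67×10⁻⁸ × 4.891×10¹¹ / 5.930.

q ≈ 4680 W/m²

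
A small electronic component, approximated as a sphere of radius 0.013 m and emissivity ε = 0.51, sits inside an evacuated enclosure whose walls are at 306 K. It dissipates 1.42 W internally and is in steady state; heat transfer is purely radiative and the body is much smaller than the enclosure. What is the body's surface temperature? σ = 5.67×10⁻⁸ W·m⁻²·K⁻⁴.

For a small grey body in a large enclosure, net radiated power = εσA(T⁴ − T_w⁴).
Steady state: P = εσA(T⁴ − T_w⁴) with A = 4πr² = 0.002124 m².
T⁴ = P/(εσA) + T_w⁴ = 1.42/(0.51·5.67×10⁻⁸·0.002124) + (306)⁴
    = 2.312×10¹⁰ + 8.768×10⁹ = 3.189×10¹⁰ K⁴.

T ≈ 423 K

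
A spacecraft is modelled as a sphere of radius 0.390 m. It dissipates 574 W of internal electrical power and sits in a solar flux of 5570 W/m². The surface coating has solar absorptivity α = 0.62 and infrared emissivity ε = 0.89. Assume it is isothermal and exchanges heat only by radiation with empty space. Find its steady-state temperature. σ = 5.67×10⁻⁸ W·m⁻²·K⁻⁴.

T ≈ 390 K

At steady state, absorbed solar power + internal power = radiated power.
Absorbed: α·S·A_cross = 0.62·5570·0.4778 = 1650 W (cross-section πr²).
Total input = 1650 + 574 = 2224 W.
Radiated: εσ·A_surf·T⁴ with A_surf = 4πr² = 1.911 m².
T⁴ = 2224/(0.89·5.67×10⁻⁸·1.911) = 2.306×10¹⁰ K⁴.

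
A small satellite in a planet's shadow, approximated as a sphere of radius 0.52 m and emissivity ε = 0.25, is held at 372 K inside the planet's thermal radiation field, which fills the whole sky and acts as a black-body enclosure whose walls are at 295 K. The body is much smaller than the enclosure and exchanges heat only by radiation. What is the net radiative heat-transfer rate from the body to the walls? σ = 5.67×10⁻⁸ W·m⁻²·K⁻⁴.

For a small grey body in a large enclosure: P_net = εσA(T_body⁴ − T_wall⁴).
A = 4πr² = 3.398 m²; T_body⁴ − T_wall⁴ = 1.915×10¹⁰ − 7.573×10⁹ = 1.158×10¹⁰ K⁴.
|P_net| = 0.25·5.67×10⁻⁸·3.398·1.158×10¹⁰.

P_net ≈ 558 W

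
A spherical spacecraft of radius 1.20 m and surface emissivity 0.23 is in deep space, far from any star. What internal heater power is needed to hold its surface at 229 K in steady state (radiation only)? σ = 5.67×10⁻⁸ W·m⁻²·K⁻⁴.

P = εσ·4πr²·T⁴.
4πr² = 18.10 m²; T⁴ = 2.750×10⁹ K⁴.
P = 0.23·5.67×10⁻⁸·18.10·2.750×10⁹.

P ≈ 649 W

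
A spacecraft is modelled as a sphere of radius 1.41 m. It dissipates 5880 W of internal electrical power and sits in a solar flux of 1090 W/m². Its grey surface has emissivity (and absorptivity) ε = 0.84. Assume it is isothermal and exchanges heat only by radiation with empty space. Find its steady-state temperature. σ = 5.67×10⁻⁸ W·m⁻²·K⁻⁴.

At steady state, absorbed solar power + internal power = radiated power.
Absorbed: α·S·A_cross = 0.84·1090·6.246 = 5719 W (cross-section πr²).
Total input = 5719 + 5880 = 11600 W.
Radiated: εσ·A_surf·T⁴ with A_surf = 4πr² = 24.98 m².
T⁴ = 11600/(0.84·5.67×10⁻⁸·24.98) = 9.748×10⁹ K⁴.

T ≈ 314 K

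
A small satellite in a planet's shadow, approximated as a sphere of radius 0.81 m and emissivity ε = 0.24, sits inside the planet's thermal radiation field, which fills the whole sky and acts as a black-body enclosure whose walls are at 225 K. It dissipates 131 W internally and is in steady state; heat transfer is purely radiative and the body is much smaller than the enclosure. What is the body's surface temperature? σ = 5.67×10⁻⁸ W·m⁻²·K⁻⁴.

For a small grey body in a large enclosure, net radiated power = εσA(T⁴ − T_w⁴).
Steady state: P = εσA(T⁴ − T_w⁴) with A = 4πr² = 8.245 m².
T⁴ = P/(εσA) + T_w⁴ = 131/(0.24·5.67×10⁻⁸·8.245) + (225)⁴
    = 1.168×10⁹ + 2.563×10⁹ = 3.730×10⁹ K⁴.

T ≈ 247 K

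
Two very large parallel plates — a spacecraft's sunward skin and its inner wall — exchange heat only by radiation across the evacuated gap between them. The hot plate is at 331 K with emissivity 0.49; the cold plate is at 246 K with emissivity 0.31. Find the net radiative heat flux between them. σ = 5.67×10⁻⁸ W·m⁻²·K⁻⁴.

q ≈ 111 W/m²

For two infinite grey parallel plates, q = σ(T₁⁴ − T₂⁴)/(1/ε₁ + 1/ε₂ − 1).
T₁⁴ − T₂⁴ = 1.200×10¹⁰ − 3.662×10⁹ = 8.341×10⁹ K⁴.
1/ε₁ + 1/ε₂ − 1 = 2.041 + 3.226 − 1 = 4.267.
q = 5.67×10⁻⁸ × 8.341×10⁹ / 4.267.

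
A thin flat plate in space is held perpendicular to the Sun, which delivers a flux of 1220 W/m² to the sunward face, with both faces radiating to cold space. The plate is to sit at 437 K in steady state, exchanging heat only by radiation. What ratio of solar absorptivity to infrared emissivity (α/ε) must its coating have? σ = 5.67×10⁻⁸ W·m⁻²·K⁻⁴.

Balance: αS·A = εσ·2A·T⁴ ⇒ α/ε = 2σT⁴/S.
α/ε = 2·5.67×10⁻⁸·(437)⁴/1220 = 2·5.67×10⁻⁸·3.647×10¹⁰/1220.

α/ε ≈ 3.39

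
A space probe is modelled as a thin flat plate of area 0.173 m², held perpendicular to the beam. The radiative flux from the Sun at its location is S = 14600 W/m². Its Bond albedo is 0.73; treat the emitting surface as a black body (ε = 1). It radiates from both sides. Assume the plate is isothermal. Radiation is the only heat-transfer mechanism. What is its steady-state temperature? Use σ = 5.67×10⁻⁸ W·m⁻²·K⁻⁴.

T ≈ 432 K

At equilibrium, absorbed power = emitted power.
Absorbing cross-section = A = 0.1730 m²; emitting surface = 2A = 0.3460 m² (ratio 2).
(1−a)S·A_cross = εσ·A_surf·T⁴  ⇒  T⁴ = (1−a)S/(2σ).
T⁴ = 0.270·14600/(2·5.67×10⁻⁸) = 3.476×10¹⁰ K⁴.
T = (3.476×10¹⁰)^(1/4).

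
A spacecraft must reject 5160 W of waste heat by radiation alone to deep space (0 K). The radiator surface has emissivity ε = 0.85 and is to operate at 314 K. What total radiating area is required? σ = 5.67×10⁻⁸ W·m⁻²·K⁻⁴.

A ≈ 11.0 m²

P = εσA T⁴ ⇒ A = P/(εσT⁴).
T⁴ = 9.721×10⁹ K⁴.
A = 5160/(0.85 × 5.67×10⁻⁸ × 9.721×10⁹).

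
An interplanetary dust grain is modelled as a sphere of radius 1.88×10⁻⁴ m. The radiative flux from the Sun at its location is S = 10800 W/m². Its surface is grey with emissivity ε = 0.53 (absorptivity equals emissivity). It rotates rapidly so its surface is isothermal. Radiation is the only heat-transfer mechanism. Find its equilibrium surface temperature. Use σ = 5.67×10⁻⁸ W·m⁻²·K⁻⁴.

T ≈ 467 K

At equilibrium, absorbed power = emitted power.
Absorbing cross-section = πr² = 1.110×10⁻⁷ m²; emitting surface = 4πr² = 4.441×10⁻⁷ m² (ratio 4).
εS·A_cross = εσ·A_surf·T⁴  ⇒  T⁴ = S/(4σ)   (ε cancels).
T⁴ = 10800/(4·5.67×10⁻⁸) = 4.762×10¹⁰ K⁴.
T = (4.762×10¹⁰)^(1/4).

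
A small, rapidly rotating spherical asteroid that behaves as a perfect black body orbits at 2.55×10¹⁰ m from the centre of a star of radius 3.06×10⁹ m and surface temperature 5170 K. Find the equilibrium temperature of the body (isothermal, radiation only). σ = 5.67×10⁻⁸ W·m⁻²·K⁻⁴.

The star's surface emits σT_*⁴; at distance d the flux is S = σT_*⁴(R_*/d)².
S = 5.67×10⁻⁸·(5170)⁴·(3.06×10⁹/2.55×10¹⁰)² = 5.833×10⁵ W/m².
For an isothermal sphere T⁴ = (1−a)S/(4σ) = 2.572×10¹² K⁴.

T ≈ 1270 K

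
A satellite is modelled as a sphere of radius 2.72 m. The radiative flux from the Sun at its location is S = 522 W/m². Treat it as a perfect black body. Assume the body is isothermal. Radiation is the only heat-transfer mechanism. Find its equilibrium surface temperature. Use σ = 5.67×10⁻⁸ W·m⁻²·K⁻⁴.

T ≈ 219 K

At equilibrium, absorbed power = emitted power.
Absorbing cross-section = πr² = 23.24 m²; emitting surface = 4πr² = 92.97 m² (ratio 4).
S·A_cross = εσ·A_surf·T⁴  ⇒  T⁴ = S/(4σ).
T⁴ = 1.00·522/(4·5.67×10⁻⁸) = 2.302×10⁹ K⁴.
T = (2.302×10⁹)^(1/4).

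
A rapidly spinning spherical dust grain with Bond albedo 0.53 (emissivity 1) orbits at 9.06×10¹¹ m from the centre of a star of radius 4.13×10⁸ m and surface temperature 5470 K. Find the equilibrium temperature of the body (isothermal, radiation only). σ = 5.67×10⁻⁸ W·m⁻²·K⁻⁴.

T ≈ 68.4 K

The star's surface emits σT_*⁴; at distance d the flux is S = σT_*⁴(R_*/d)².
S = 5.67×10⁻⁸·(5470)⁴·(4.13×10⁸/9.06×10¹¹)² = 10.55 W/m².
For an isothermal sphere T⁴ = (1−a)S/(4σ) = 2.186×10⁷ K⁴.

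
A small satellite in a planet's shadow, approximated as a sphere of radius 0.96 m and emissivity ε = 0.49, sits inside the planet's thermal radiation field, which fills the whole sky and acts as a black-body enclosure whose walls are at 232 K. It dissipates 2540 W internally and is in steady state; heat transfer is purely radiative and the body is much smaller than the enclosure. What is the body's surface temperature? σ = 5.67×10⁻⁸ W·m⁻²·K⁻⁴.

T ≈ 322 K

For a small grey body in a large enclosure, net radiated power = εσA(T⁴ − T_w⁴).
Steady state: P = εσA(T⁴ − T_w⁴) with A = 4πr² = 11.58 m².
T⁴ = P/(εσA) + T_w⁴ = 2540/(0.49·5.67×10⁻⁸·11.58) + (232)⁴
    = 7.894×10⁹ + 2.897×10⁹ = 1.079×10¹⁰ K⁴.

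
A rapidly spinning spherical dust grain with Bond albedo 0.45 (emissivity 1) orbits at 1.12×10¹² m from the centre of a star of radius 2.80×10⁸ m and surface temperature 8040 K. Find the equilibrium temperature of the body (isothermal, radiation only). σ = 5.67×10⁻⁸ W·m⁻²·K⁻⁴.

T ≈ 77.4 K

The star's surface emits σT_*⁴; at distance d the flux is S = σT_*⁴(R_*/d)².
S = 5.67×10⁻⁸·(8040)⁴·(2.80×10⁸/1.12×10¹²)² = 14.81 W/m².
For an isothermal sphere T⁴ = (1−a)S/(4σ) = 3.591×10⁷ K⁴.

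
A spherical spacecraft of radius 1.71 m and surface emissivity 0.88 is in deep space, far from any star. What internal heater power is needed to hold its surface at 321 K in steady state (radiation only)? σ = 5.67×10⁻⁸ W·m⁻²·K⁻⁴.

P ≈ 19500 W

P = εσ·4πr²·T⁴.
4πr² = 36.75 m²; T⁴ = 1.062×10¹⁰ K⁴.
P = 0.88·5.67×10⁻⁸·36.75·1.062×10¹⁰.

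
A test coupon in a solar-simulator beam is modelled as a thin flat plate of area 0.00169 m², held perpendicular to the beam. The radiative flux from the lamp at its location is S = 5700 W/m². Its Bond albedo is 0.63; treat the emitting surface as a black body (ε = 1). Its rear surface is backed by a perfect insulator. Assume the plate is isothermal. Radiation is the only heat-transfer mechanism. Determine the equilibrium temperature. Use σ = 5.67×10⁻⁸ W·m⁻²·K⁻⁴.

T ≈ 439 K

At equilibrium, absorbed power = emitted power.
Absorbing cross-section = A = 0.001690 m²; emitting surface = A = 0.001690 m² (ratio 1).
(1−a)S·A_cross = εσ·A_surf·T⁴  ⇒  T⁴ = (1−a)S/(1σ).
T⁴ = 0.370·5700/(1·5.67×10⁻⁸) = 3.720×10¹⁰ K⁴.
T = (3.720×10¹⁰)^(1/4).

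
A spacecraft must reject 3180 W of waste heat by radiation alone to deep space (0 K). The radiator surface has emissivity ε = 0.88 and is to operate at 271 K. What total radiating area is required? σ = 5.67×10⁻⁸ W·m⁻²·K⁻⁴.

P = εσA T⁴ ⇒ A = P/(εσT⁴).
T⁴ = 5.394×10⁹ K⁴.
A = 3180/(0.88 × 5.67×10⁻⁸ × 5.394×10⁹).

A ≈ 11.8 m²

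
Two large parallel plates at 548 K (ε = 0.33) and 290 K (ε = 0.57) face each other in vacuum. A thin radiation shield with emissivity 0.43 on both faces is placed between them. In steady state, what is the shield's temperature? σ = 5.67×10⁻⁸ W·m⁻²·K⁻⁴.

T_s ≈ 451 K

In steady state the net flux on the hot side equals that on the cold side.
σ(T₁⁴−T_s⁴)/D₁ = σ(T_s⁴−T₂⁴)/D₂, with D₁ = 1/ε₁+1/ε_s−1 = 4.356, D₂ = 1/ε_s+1/ε₂−1 = 3.080.
Solve for T_s⁴: T_s⁴ = (D₂·T₁⁴ + D₁·T₂⁴)/(D₁+D₂) = 4.150×10¹⁰ K⁴.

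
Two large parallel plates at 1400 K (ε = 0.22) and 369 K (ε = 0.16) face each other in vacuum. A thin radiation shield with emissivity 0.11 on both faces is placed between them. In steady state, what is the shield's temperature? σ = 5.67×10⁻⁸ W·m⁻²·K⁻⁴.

T_s ≈ 1200 K

In steady state the net flux on the hot side equals that on the cold side.
σ(T₁⁴−T_s⁴)/D₁ = σ(T_s⁴−T₂⁴)/D₂, with D₁ = 1/ε₁+1/ε_s−1 = 12.64, D₂ = 1/ε_s+1/ε₂−1 = 14.34.
Solve for T_s⁴: T_s⁴ = (D₂·T₁⁴ + D₁·T₂⁴)/(D₁+D₂) = 2.051×10¹² K⁴.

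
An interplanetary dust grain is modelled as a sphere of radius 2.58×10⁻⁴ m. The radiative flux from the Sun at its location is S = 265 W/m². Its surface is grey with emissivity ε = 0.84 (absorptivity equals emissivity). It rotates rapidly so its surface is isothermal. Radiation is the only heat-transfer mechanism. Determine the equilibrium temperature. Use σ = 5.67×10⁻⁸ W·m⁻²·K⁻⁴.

At equilibrium, absorbed power = emitted power.
Absorbing cross-section = πr² = 2.091×10⁻⁷ m²; emitting surface = 4πr² = 8.365×10⁻⁷ m² (ratio 4).
εS·A_cross = εσ·A_surf·T⁴  ⇒  T⁴ = S/(4σ)   (ε cancels).
T⁴ = 265/(4·5.67×10⁻⁸) = 1.168×10⁹ K⁴.
T = (1.168×10⁹)^(1/4).

T ≈ 185 K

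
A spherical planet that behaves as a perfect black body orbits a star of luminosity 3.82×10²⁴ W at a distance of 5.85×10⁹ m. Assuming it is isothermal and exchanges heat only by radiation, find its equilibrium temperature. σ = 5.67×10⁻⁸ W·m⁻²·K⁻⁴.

First find the stellar flux at distance d: S = L/(4πd²) = 3.82×10²⁴/(4π·(5.85×10⁹)²) = 8883 W/m².
For an isothermal sphere, absorbed (1−a)S·πr² = emitted σ·4πr²·T⁴, so T⁴ = (1−a)S/(4σ).
T⁴ = 1.00·8883/(4·5.67×10⁻⁸) = 3.917×10¹⁰ K⁴.

T ≈ 445 K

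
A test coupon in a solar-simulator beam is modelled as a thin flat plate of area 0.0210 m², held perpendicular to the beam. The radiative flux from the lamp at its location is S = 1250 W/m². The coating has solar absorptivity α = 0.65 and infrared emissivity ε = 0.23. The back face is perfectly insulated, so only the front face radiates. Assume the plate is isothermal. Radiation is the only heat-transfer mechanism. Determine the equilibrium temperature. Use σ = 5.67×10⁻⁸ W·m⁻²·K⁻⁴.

T ≈ 500 K

At equilibrium, absorbed power = emitted power.
Absorbing cross-section = A = 0.02100 m²; emitting surface = A = 0.02100 m² (ratio 1).
αS·A_cross = εσ·A_surf·T⁴  ⇒  T⁴ = αS/(ε·1σ).
T⁴ = 0.650·1250/(0.23·1·5.67×10⁻⁸) = 6.230×10¹⁰ K⁴.
T = (6.230×10¹⁰)^(1/4).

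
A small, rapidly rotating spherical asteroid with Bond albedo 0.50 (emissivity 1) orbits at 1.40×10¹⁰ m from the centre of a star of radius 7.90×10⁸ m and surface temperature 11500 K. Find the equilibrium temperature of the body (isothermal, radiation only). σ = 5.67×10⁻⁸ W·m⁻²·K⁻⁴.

The star's surface emits σT_*⁴; at distance d the flux is S = σT_*⁴(R_*/d)².
S = 5.67×10⁻⁸·(11500)⁴·(7.90×10⁸/1.40×10¹⁰)² = 3.158×10⁶ W/m².
For an isothermal sphere T⁴ = (1−a)S/(4σ) = 6.961×10¹² K⁴.

T ≈ 1620 K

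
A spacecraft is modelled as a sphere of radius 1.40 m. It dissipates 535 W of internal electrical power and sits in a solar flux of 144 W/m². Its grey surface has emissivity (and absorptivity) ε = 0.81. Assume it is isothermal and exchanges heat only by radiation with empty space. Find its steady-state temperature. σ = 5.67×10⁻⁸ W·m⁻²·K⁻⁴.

At steady state, absorbed solar power + internal power = radiated power.
Absorbed: α·S·A_cross = 0.81·144·6.158 = 718.2 W (cross-section πr²).
Total input = 718.2 + 535 = 1253 W.
Radiated: εσ·A_surf·T⁴ with A_surf = 4πr² = 24.63 m².
T⁴ = 1253/(0.81·5.67×10⁻⁸·24.63) = 1.108×10⁹ K⁴.

T ≈ 182 K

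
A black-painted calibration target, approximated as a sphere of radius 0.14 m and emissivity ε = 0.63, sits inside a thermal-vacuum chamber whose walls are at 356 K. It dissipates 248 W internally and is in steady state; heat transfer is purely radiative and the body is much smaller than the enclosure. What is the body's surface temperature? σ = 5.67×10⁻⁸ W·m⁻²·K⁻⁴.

T ≈ 459 K

For a small grey body in a large enclosure, net radiated power = εσA(T⁴ − T_w⁴).
Steady state: P = εσA(T⁴ − T_w⁴) with A = 4πr² = 0.2463 m².
T⁴ = P/(εσA) + T_w⁴ = 248/(0.63·5.67×10⁻⁸·0.2463) + (356)⁴
    = 2.819×10¹⁰ + 1.606×10¹⁰ = 4.425×10¹⁰ K⁴.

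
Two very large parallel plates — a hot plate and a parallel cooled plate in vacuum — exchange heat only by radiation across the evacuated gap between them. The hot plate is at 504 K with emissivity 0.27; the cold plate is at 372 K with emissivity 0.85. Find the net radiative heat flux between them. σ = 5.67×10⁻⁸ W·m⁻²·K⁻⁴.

q ≈ 663 W/m²

For two infinite grey parallel plates, q = σ(T₁⁴ − T₂⁴)/(1/ε₁ + 1/ε₂ − 1).
T₁⁴ − T₂⁴ = 6.452×10¹⁰ − 1.915×10¹⁰ = 4.537×10¹⁰ K⁴.
1/ε₁ + 1/ε₂ − 1 = 3.704 + 1.176 − 1 = 3.880.
q = 5.67×10⁻⁸ × 4.537×10¹⁰ / 3.880.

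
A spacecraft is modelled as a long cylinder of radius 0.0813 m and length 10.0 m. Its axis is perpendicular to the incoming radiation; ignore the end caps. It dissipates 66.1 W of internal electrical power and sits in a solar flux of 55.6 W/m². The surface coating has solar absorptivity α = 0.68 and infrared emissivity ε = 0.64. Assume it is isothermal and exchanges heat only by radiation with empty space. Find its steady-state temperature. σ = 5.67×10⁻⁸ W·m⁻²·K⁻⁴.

At steady state, absorbed solar power + internal power = radiated power.
Absorbed: α·S·A_cross = 0.68·55.6·1.626 = 61.48 W (cross-section 2rL).
Total input = 61.48 + 66.1 = 127.6 W.
Radiated: εσ·A_surf·T⁴ with A_surf = 2πrL = 5.108 m².
T⁴ = 127.6/(0.64·5.67×10⁻⁸·5.108) = 6.882×10⁸ K⁴.

T ≈ 162 K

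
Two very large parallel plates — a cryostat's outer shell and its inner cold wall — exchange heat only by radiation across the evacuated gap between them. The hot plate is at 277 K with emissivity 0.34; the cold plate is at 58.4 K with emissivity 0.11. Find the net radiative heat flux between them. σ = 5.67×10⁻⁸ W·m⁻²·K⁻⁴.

q ≈ 30.2 W/m²

For two infinite grey parallel plates, q = σ(T₁⁴ − T₂⁴)/(1/ε₁ + 1/ε₂ − 1).
T₁⁴ − T₂⁴ = 5.887×10⁹ − 1.163×10⁷ = 5.876×10⁹ K⁴.
1/ε₁ + 1/ε₂ − 1 = 2.941 + 9.091 − 1 = 11.03.
q = 5.67×10⁻⁸ × 5.876×10⁹ / 11.03.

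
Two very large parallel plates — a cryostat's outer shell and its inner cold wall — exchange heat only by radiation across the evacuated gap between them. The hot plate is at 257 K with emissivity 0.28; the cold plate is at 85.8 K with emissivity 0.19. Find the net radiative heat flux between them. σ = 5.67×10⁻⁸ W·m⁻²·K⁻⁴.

q ≈ 31.2 W/m²

For two infinite grey parallel plates, q = σ(T₁⁴ − T₂⁴)/(1/ε₁ + 1/ε₂ − 1).
T₁⁴ − T₂⁴ = 4.362×10⁹ − 5.419×10⁷ = 4.308×10⁹ K⁴.
1/ε₁ + 1/ε₂ − 1 = 3.571 + 5.263 − 1 = 7.835.
q = 5.67×10⁻⁸ × 4.308×10⁹ / 7.835.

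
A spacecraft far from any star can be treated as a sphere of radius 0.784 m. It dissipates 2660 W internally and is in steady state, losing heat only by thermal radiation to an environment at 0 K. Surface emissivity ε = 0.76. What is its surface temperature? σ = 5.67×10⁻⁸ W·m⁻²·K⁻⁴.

T ≈ 299 K

Steady state: internal power = radiated power, P = εσA T⁴.
Radiating area A = 4πr² = 7.724 m².
T⁴ = P/(εσA) = 2660/(0.76·5.67×10⁻⁸·7.724) = 7.992×10⁹ K⁴.
T = (7.992×10⁹)^(1/4).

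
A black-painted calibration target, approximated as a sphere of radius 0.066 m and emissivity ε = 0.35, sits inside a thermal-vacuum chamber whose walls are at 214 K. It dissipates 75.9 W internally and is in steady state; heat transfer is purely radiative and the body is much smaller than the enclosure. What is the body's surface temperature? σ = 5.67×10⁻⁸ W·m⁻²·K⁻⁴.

For a small grey body in a large enclosure, net radiated power = εσA(T⁴ − T_w⁴).
Steady state: P = εσA(T⁴ − T_w⁴) with A = 4πr² = 0.05474 m².
T⁴ = P/(εσA) + T_w⁴ = 75.9/(0.35·5.67×10⁻⁸·0.05474) + (214)⁴
    = 6.987×10¹⁰ + 2.097×10⁹ = 7.197×10¹⁰ K⁴.

T ≈ 518 K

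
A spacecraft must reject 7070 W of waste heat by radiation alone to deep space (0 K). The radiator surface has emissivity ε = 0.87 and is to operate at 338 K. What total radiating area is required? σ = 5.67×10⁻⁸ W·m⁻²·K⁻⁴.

A ≈ 11.0 m²

P = εσA T⁴ ⇒ A = P/(εσT⁴).
T⁴ = 1.305×10¹⁰ K⁴.
A = 7070/(0.87 × 5.67×10⁻⁸ × 1.305×10¹⁰).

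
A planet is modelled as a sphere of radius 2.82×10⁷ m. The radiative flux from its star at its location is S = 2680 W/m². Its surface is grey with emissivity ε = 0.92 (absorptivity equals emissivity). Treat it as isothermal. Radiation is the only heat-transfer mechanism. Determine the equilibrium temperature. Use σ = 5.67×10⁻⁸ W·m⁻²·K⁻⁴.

T ≈ 330 K

At equilibrium, absorbed power = emitted power.
Absorbing cross-section = πr² = 2.498×10¹⁵ m²; emitting surface = 4πr² = 9.993×10¹⁵ m² (ratio 4).
εS·A_cross = εσ·A_surf·T⁴  ⇒  T⁴ = S/(4σ)   (ε cancels).
T⁴ = 2680/(4·5.67×10⁻⁸) = 1.182×10¹⁰ K⁴.
T = (1.182×10¹⁰)^(1/4).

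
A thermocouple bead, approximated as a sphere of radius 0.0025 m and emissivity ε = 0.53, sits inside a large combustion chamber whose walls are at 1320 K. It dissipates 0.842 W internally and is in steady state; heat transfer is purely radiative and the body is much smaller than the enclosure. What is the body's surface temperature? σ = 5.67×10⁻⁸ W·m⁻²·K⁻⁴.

For a small grey body in a large enclosure, net radiated power = εσA(T⁴ − T_w⁴).
Steady state: P = εσA(T⁴ − T_w⁴) with A = 4πr² = 7.854×10⁻⁵ m².
T⁴ = P/(εσA) + T_w⁴ = 0.842/(0.53·5.67×10⁻⁸·7.854×10⁻⁵) + (1320)⁴
    = 3.567×10¹¹ + 3.036×10¹² = 3.393×10¹² K⁴.

T ≈ 1360 K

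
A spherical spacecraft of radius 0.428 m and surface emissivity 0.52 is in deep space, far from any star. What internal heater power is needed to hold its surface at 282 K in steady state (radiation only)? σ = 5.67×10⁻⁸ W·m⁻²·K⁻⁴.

P ≈ 429 W

P = εσ·4πr²·T⁴.
4πr² = 2.302 m²; T⁴ = 6.324×10⁹ K⁴.
P = 0.52·5.67×10⁻⁸·2.302·6.324×10⁹.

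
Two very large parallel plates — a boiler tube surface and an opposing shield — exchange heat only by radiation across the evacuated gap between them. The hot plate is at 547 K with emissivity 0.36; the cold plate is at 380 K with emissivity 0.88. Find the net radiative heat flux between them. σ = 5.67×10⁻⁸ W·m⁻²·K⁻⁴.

q ≈ 1340 W/m²

For two infinite grey parallel plates, q = σ(T₁⁴ − T₂⁴)/(1/ε₁ + 1/ε₂ − 1).
T₁⁴ − T₂⁴ = 8.953×10¹⁰ − 2.085×10¹⁰ = 6.867×10¹⁰ K⁴.
1/ε₁ + 1/ε₂ − 1 = 2.778 + 1.136 − 1 = 2.914.
q = 5.67×10⁻⁸ × 6.867×10¹⁰ / 2.914.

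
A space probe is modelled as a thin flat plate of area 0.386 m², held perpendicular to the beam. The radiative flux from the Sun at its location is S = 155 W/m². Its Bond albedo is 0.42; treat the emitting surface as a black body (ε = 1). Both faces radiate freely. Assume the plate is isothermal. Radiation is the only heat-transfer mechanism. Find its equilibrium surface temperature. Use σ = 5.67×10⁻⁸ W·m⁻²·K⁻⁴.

At equilibrium, absorbed power = emitted power.
Absorbing cross-section = A = 0.3860 m²; emitting surface = 2A = 0.7720 m² (ratio 2).
(1−a)S·A_cross = εσ·A_surf·T⁴  ⇒  T⁴ = (1−a)S/(2σ).
T⁴ = 0.580·155/(2·5.67×10⁻⁸) = 7.928×10⁸ K⁴.
T = (7.928×10⁸)^(1/4).

T ≈ 168 K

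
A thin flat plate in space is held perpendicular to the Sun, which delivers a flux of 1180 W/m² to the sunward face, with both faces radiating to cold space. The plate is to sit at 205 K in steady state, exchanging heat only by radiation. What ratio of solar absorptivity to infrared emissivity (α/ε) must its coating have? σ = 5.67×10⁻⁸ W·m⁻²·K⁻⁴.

Balance: αS·A = εσ·2A·T⁴ ⇒ α/ε = 2σT⁴/S.
α/ε = 2·5.67×10⁻⁸·(205)⁴/1180 = 2·5.67×10⁻⁸·1.766×10⁹/1180.

α/ε ≈ 0.170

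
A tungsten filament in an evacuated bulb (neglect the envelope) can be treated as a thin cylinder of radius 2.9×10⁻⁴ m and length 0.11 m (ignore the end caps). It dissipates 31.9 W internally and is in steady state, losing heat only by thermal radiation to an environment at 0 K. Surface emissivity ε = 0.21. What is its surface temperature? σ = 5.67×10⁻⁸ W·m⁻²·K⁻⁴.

Steady state: internal power = radiated power, P = εσA T⁴.
Radiating area A = 2πrL = 2.004×10⁻⁴ m².
T⁴ = P/(εσA) = 31.9/(0.21·5.67×10⁻⁸·2.004×10⁻⁴) = 1.337×10¹³ K⁴.
T = (1.337×10¹³)^(1/4).

T ≈ 1910 K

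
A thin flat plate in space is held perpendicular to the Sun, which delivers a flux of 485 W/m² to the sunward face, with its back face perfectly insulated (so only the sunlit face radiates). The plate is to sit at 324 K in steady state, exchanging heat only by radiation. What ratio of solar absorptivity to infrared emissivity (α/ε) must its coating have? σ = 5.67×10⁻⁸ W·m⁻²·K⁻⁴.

Balance: αS·A = εσ·1A·T⁴ ⇒ α/ε = σT⁴/S.
α/ε = 5.67×10⁻⁸·(324)⁴/485 = 5.67×10⁻⁸·1.102×10¹⁰/485.

α/ε ≈ 1.29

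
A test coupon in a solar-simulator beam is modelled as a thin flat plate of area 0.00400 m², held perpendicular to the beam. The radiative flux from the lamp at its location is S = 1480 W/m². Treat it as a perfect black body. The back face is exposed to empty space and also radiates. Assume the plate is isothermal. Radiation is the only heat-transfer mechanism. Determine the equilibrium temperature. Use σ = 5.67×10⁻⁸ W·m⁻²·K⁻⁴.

At equilibrium, absorbed power = emitted power.
Absorbing cross-section = A = 0.004000 m²; emitting surface = 2A = 0.008000 m² (ratio 2).
S·A_cross = εσ·A_surf·T⁴  ⇒  T⁴ = S/(2σ).
T⁴ = 1.00·1480/(2·5.67×10⁻⁸) = 1.305×10¹⁰ K⁴.
T = (1.305×10¹⁰)^(1/4).

T ≈ 338 K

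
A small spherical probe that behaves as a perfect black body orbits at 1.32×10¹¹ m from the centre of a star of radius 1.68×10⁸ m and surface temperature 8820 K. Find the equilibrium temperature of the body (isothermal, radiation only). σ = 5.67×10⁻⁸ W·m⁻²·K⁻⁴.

The star's surface emits σT_*⁴; at distance d the flux is S = σT_*⁴(R_*/d)².
S = 5.67×10⁻⁸·(8820)⁴·(1.68×10⁸/1.32×10¹¹)² = 555.8 W/m².
For an isothermal sphere T⁴ = (1−a)S/(4σ) = 2.451×10⁹ K⁴.

T ≈ 222 K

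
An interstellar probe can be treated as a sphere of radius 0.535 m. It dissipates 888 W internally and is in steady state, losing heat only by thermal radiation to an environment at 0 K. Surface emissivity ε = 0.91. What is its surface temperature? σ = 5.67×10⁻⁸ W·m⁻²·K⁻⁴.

Steady state: internal power = radiated power, P = εσA T⁴.
Radiating area A = 4πr² = 3.597 m².
T⁴ = P/(εσA) = 888/(0.91·5.67×10⁻⁸·3.597) = 4.785×10⁹ K⁴.
T = (4.785×10⁹)^(1/4).

T ≈ 263 K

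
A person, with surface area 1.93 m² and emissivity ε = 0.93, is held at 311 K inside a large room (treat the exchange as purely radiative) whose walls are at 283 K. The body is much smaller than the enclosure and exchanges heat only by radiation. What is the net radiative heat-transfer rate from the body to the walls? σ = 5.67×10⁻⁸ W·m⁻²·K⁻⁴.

For a small grey body in a large enclosure: P_net = εσA(T_body⁴ − T_wall⁴).
A = 1.93 m²; T_body⁴ − T_wall⁴ = 9.355×10⁹ − 6.414×10⁹ = 2.941×10⁹ K⁴.
|P_net| = 0.93·5.67×10⁻⁸·1.930·2.941×10⁹.

P_net ≈ 299 W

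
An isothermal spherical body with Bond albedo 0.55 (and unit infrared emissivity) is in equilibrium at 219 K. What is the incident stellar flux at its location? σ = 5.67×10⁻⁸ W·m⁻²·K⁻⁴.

(1−a)S·πr² = σ·4πr²·T⁴ ⇒ S = 4σT⁴/(1−a).
S = 4·5.67×10⁻⁸·2.300×10⁹/0.450.

S ≈ 1160 W/m²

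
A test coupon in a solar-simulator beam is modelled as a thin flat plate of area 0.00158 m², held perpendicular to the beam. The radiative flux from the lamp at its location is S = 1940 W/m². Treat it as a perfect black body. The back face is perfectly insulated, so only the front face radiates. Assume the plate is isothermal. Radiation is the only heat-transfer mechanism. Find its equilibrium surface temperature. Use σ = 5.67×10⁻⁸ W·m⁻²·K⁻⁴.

At equilibrium, absorbed power = emitted power.
Absorbing cross-section = A = 0.001580 m²; emitting surface = A = 0.001580 m² (ratio 1).
S·A_cross = εσ·A_surf·T⁴  ⇒  T⁴ = S/(1σ).
T⁴ = 1.00·1940/(1·5.67×10⁻⁸) = 3.422×10¹⁰ K⁴.
T = (3.422×10¹⁰)^(1/4).

T ≈ 430 K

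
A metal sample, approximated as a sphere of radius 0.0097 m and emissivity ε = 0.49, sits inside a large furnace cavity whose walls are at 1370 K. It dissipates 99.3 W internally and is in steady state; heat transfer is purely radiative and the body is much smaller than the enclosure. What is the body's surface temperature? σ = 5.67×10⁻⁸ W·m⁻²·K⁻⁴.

For a small grey body in a large enclosure, net radiated power = εσA(T⁴ − T_w⁴).
Steady state: P = εσA(T⁴ − T_w⁴) with A = 4πr² = 0.001182 m².
T⁴ = P/(εσA) + T_w⁴ = 99.3/(0.49·5.67×10⁻⁸·0.001182) + (1370)⁴
    = 3.023×10¹² + 3.523×10¹² = 6.546×10¹² K⁴.

T ≈ 1600 K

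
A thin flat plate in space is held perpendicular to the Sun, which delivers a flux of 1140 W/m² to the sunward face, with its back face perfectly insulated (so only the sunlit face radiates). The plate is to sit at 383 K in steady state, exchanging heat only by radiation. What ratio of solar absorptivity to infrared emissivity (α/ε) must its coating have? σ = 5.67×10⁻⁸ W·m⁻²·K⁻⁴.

α/ε ≈ 1.07

Balance: αS·A = εσ·1A·T⁴ ⇒ α/ε = σT⁴/S.
α/ε = 5.67×10⁻⁸·(383)⁴/1140 = 5.67×10⁻⁸·2.152×10¹⁰/1140.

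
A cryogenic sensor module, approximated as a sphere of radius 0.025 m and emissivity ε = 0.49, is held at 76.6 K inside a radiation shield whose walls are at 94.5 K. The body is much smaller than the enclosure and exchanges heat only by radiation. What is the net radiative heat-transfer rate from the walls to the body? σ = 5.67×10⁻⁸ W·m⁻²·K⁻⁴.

P_net ≈ 0.00989 W

For a small grey body in a large enclosure: P_net = εσA(T_body⁴ − T_wall⁴).
A = 4πr² = 0.007854 m²; T_body⁴ − T_wall⁴ = 3.443×10⁷ − 7.975×10⁷ = -4.532×10⁷ K⁴.
|P_net| = 0.49·5.67×10⁻⁸·0.007854·4.532×10⁷.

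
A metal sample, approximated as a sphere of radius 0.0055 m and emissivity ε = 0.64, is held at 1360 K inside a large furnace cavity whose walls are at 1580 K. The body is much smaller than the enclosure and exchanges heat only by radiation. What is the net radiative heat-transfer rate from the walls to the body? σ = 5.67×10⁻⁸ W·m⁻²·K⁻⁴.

For a small grey body in a large enclosure: P_net = εσA(T_body⁴ − T_wall⁴).
A = 4πr² = 3.801×10⁻⁴ m²; T_body⁴ − T_wall⁴ = 3.421×10¹² − 6.232×10¹² = -2.811×10¹² K⁴.
|P_net| = 0.64·5.67×10⁻⁸·3.801×10⁻⁴·2.811×10¹².

P_net ≈ 38.8 W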